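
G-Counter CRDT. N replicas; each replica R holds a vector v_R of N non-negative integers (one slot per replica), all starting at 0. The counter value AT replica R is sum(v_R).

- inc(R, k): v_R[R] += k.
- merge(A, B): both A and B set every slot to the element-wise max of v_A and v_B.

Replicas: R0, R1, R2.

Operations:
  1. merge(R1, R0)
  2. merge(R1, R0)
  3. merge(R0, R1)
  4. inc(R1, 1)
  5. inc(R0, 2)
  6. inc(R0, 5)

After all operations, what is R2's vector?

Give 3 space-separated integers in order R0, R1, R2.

Answer: 0 0 0

Derivation:
Op 1: merge R1<->R0 -> R1=(0,0,0) R0=(0,0,0)
Op 2: merge R1<->R0 -> R1=(0,0,0) R0=(0,0,0)
Op 3: merge R0<->R1 -> R0=(0,0,0) R1=(0,0,0)
Op 4: inc R1 by 1 -> R1=(0,1,0) value=1
Op 5: inc R0 by 2 -> R0=(2,0,0) value=2
Op 6: inc R0 by 5 -> R0=(7,0,0) value=7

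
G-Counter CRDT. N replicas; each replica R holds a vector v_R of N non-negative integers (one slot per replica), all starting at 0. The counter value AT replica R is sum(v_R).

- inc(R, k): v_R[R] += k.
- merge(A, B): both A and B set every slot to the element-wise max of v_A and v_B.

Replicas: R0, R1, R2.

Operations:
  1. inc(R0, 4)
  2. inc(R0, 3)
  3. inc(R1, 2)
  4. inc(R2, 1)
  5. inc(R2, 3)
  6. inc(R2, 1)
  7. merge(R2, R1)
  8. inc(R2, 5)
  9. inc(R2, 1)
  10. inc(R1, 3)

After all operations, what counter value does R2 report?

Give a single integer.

Answer: 13

Derivation:
Op 1: inc R0 by 4 -> R0=(4,0,0) value=4
Op 2: inc R0 by 3 -> R0=(7,0,0) value=7
Op 3: inc R1 by 2 -> R1=(0,2,0) value=2
Op 4: inc R2 by 1 -> R2=(0,0,1) value=1
Op 5: inc R2 by 3 -> R2=(0,0,4) value=4
Op 6: inc R2 by 1 -> R2=(0,0,5) value=5
Op 7: merge R2<->R1 -> R2=(0,2,5) R1=(0,2,5)
Op 8: inc R2 by 5 -> R2=(0,2,10) value=12
Op 9: inc R2 by 1 -> R2=(0,2,11) value=13
Op 10: inc R1 by 3 -> R1=(0,5,5) value=10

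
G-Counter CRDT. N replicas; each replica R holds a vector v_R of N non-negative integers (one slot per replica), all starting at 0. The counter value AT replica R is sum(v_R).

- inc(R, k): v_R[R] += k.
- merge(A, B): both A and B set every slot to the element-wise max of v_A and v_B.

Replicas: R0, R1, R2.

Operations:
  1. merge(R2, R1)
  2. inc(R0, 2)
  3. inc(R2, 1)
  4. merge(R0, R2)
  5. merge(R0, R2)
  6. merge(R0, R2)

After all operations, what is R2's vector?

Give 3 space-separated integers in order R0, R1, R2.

Op 1: merge R2<->R1 -> R2=(0,0,0) R1=(0,0,0)
Op 2: inc R0 by 2 -> R0=(2,0,0) value=2
Op 3: inc R2 by 1 -> R2=(0,0,1) value=1
Op 4: merge R0<->R2 -> R0=(2,0,1) R2=(2,0,1)
Op 5: merge R0<->R2 -> R0=(2,0,1) R2=(2,0,1)
Op 6: merge R0<->R2 -> R0=(2,0,1) R2=(2,0,1)

Answer: 2 0 1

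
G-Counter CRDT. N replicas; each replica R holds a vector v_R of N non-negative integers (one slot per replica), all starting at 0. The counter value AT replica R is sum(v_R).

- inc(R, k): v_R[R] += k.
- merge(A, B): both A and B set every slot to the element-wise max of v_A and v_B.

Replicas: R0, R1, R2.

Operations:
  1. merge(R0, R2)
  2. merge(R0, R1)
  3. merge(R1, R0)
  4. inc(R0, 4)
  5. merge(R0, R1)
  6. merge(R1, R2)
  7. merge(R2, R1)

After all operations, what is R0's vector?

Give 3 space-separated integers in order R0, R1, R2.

Answer: 4 0 0

Derivation:
Op 1: merge R0<->R2 -> R0=(0,0,0) R2=(0,0,0)
Op 2: merge R0<->R1 -> R0=(0,0,0) R1=(0,0,0)
Op 3: merge R1<->R0 -> R1=(0,0,0) R0=(0,0,0)
Op 4: inc R0 by 4 -> R0=(4,0,0) value=4
Op 5: merge R0<->R1 -> R0=(4,0,0) R1=(4,0,0)
Op 6: merge R1<->R2 -> R1=(4,0,0) R2=(4,0,0)
Op 7: merge R2<->R1 -> R2=(4,0,0) R1=(4,0,0)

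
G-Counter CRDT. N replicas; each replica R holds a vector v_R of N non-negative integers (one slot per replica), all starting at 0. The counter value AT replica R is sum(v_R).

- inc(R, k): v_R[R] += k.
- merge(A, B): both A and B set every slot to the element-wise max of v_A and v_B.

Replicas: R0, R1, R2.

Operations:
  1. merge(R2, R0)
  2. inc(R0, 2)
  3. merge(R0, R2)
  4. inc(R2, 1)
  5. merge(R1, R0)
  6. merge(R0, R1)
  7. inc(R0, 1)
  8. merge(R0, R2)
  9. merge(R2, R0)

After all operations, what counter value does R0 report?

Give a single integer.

Op 1: merge R2<->R0 -> R2=(0,0,0) R0=(0,0,0)
Op 2: inc R0 by 2 -> R0=(2,0,0) value=2
Op 3: merge R0<->R2 -> R0=(2,0,0) R2=(2,0,0)
Op 4: inc R2 by 1 -> R2=(2,0,1) value=3
Op 5: merge R1<->R0 -> R1=(2,0,0) R0=(2,0,0)
Op 6: merge R0<->R1 -> R0=(2,0,0) R1=(2,0,0)
Op 7: inc R0 by 1 -> R0=(3,0,0) value=3
Op 8: merge R0<->R2 -> R0=(3,0,1) R2=(3,0,1)
Op 9: merge R2<->R0 -> R2=(3,0,1) R0=(3,0,1)

Answer: 4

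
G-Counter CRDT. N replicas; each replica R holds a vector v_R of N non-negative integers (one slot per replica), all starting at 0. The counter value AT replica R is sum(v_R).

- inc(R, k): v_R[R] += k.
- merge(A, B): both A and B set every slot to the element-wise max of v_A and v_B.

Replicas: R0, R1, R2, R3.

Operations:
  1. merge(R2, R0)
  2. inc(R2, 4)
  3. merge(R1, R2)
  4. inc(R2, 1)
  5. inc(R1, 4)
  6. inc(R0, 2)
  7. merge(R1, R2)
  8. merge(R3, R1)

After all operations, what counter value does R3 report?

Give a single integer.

Answer: 9

Derivation:
Op 1: merge R2<->R0 -> R2=(0,0,0,0) R0=(0,0,0,0)
Op 2: inc R2 by 4 -> R2=(0,0,4,0) value=4
Op 3: merge R1<->R2 -> R1=(0,0,4,0) R2=(0,0,4,0)
Op 4: inc R2 by 1 -> R2=(0,0,5,0) value=5
Op 5: inc R1 by 4 -> R1=(0,4,4,0) value=8
Op 6: inc R0 by 2 -> R0=(2,0,0,0) value=2
Op 7: merge R1<->R2 -> R1=(0,4,5,0) R2=(0,4,5,0)
Op 8: merge R3<->R1 -> R3=(0,4,5,0) R1=(0,4,5,0)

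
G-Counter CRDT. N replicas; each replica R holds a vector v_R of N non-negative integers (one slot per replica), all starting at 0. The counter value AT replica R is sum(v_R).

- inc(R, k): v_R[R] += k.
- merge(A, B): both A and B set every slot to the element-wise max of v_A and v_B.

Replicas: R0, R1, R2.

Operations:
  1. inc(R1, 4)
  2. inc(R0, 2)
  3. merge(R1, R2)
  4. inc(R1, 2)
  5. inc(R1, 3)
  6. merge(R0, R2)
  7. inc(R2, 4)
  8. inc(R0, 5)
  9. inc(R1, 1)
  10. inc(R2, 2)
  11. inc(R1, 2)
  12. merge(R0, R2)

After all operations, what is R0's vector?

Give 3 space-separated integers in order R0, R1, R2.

Op 1: inc R1 by 4 -> R1=(0,4,0) value=4
Op 2: inc R0 by 2 -> R0=(2,0,0) value=2
Op 3: merge R1<->R2 -> R1=(0,4,0) R2=(0,4,0)
Op 4: inc R1 by 2 -> R1=(0,6,0) value=6
Op 5: inc R1 by 3 -> R1=(0,9,0) value=9
Op 6: merge R0<->R2 -> R0=(2,4,0) R2=(2,4,0)
Op 7: inc R2 by 4 -> R2=(2,4,4) value=10
Op 8: inc R0 by 5 -> R0=(7,4,0) value=11
Op 9: inc R1 by 1 -> R1=(0,10,0) value=10
Op 10: inc R2 by 2 -> R2=(2,4,6) value=12
Op 11: inc R1 by 2 -> R1=(0,12,0) value=12
Op 12: merge R0<->R2 -> R0=(7,4,6) R2=(7,4,6)

Answer: 7 4 6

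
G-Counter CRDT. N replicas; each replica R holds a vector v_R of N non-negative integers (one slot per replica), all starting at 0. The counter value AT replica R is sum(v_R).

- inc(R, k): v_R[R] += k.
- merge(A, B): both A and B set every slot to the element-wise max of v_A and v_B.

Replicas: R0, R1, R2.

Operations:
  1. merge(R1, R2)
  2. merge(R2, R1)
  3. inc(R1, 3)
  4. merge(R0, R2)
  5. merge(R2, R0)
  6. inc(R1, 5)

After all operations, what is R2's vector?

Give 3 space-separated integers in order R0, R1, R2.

Answer: 0 0 0

Derivation:
Op 1: merge R1<->R2 -> R1=(0,0,0) R2=(0,0,0)
Op 2: merge R2<->R1 -> R2=(0,0,0) R1=(0,0,0)
Op 3: inc R1 by 3 -> R1=(0,3,0) value=3
Op 4: merge R0<->R2 -> R0=(0,0,0) R2=(0,0,0)
Op 5: merge R2<->R0 -> R2=(0,0,0) R0=(0,0,0)
Op 6: inc R1 by 5 -> R1=(0,8,0) value=8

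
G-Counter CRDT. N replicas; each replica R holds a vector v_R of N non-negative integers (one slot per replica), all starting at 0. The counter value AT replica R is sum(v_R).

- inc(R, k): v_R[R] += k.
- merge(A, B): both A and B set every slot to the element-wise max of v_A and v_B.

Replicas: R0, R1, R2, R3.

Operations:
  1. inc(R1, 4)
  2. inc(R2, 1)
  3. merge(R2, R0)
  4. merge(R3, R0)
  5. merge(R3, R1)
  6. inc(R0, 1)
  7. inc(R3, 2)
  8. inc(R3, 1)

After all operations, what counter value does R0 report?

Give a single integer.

Op 1: inc R1 by 4 -> R1=(0,4,0,0) value=4
Op 2: inc R2 by 1 -> R2=(0,0,1,0) value=1
Op 3: merge R2<->R0 -> R2=(0,0,1,0) R0=(0,0,1,0)
Op 4: merge R3<->R0 -> R3=(0,0,1,0) R0=(0,0,1,0)
Op 5: merge R3<->R1 -> R3=(0,4,1,0) R1=(0,4,1,0)
Op 6: inc R0 by 1 -> R0=(1,0,1,0) value=2
Op 7: inc R3 by 2 -> R3=(0,4,1,2) value=7
Op 8: inc R3 by 1 -> R3=(0,4,1,3) value=8

Answer: 2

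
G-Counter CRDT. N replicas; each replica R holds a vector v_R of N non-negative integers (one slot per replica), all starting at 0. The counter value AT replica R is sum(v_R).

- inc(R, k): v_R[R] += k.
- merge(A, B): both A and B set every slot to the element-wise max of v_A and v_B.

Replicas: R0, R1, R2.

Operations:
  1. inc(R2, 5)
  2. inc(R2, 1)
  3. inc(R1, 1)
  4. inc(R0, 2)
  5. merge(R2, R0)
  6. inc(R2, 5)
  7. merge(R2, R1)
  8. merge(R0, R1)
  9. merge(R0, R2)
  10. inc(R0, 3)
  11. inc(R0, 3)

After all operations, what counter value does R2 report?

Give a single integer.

Op 1: inc R2 by 5 -> R2=(0,0,5) value=5
Op 2: inc R2 by 1 -> R2=(0,0,6) value=6
Op 3: inc R1 by 1 -> R1=(0,1,0) value=1
Op 4: inc R0 by 2 -> R0=(2,0,0) value=2
Op 5: merge R2<->R0 -> R2=(2,0,6) R0=(2,0,6)
Op 6: inc R2 by 5 -> R2=(2,0,11) value=13
Op 7: merge R2<->R1 -> R2=(2,1,11) R1=(2,1,11)
Op 8: merge R0<->R1 -> R0=(2,1,11) R1=(2,1,11)
Op 9: merge R0<->R2 -> R0=(2,1,11) R2=(2,1,11)
Op 10: inc R0 by 3 -> R0=(5,1,11) value=17
Op 11: inc R0 by 3 -> R0=(8,1,11) value=20

Answer: 14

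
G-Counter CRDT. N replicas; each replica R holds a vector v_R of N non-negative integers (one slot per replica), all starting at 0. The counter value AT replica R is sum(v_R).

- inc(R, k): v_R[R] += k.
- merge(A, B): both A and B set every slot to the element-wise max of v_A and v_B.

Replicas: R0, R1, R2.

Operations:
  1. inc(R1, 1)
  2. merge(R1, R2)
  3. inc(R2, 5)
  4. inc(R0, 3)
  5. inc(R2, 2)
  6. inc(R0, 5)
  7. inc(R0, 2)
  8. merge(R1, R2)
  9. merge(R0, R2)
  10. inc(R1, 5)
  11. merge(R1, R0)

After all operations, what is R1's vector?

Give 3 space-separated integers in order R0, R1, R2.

Answer: 10 6 7

Derivation:
Op 1: inc R1 by 1 -> R1=(0,1,0) value=1
Op 2: merge R1<->R2 -> R1=(0,1,0) R2=(0,1,0)
Op 3: inc R2 by 5 -> R2=(0,1,5) value=6
Op 4: inc R0 by 3 -> R0=(3,0,0) value=3
Op 5: inc R2 by 2 -> R2=(0,1,7) value=8
Op 6: inc R0 by 5 -> R0=(8,0,0) value=8
Op 7: inc R0 by 2 -> R0=(10,0,0) value=10
Op 8: merge R1<->R2 -> R1=(0,1,7) R2=(0,1,7)
Op 9: merge R0<->R2 -> R0=(10,1,7) R2=(10,1,7)
Op 10: inc R1 by 5 -> R1=(0,6,7) value=13
Op 11: merge R1<->R0 -> R1=(10,6,7) R0=(10,6,7)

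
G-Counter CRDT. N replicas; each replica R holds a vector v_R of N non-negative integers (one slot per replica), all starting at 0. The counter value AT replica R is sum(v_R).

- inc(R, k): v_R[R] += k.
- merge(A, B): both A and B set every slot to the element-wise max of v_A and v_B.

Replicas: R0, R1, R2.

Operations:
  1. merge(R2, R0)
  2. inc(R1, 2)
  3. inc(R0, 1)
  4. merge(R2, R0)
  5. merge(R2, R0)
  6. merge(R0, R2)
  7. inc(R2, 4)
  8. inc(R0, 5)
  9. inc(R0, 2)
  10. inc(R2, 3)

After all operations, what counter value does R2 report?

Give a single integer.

Op 1: merge R2<->R0 -> R2=(0,0,0) R0=(0,0,0)
Op 2: inc R1 by 2 -> R1=(0,2,0) value=2
Op 3: inc R0 by 1 -> R0=(1,0,0) value=1
Op 4: merge R2<->R0 -> R2=(1,0,0) R0=(1,0,0)
Op 5: merge R2<->R0 -> R2=(1,0,0) R0=(1,0,0)
Op 6: merge R0<->R2 -> R0=(1,0,0) R2=(1,0,0)
Op 7: inc R2 by 4 -> R2=(1,0,4) value=5
Op 8: inc R0 by 5 -> R0=(6,0,0) value=6
Op 9: inc R0 by 2 -> R0=(8,0,0) value=8
Op 10: inc R2 by 3 -> R2=(1,0,7) value=8

Answer: 8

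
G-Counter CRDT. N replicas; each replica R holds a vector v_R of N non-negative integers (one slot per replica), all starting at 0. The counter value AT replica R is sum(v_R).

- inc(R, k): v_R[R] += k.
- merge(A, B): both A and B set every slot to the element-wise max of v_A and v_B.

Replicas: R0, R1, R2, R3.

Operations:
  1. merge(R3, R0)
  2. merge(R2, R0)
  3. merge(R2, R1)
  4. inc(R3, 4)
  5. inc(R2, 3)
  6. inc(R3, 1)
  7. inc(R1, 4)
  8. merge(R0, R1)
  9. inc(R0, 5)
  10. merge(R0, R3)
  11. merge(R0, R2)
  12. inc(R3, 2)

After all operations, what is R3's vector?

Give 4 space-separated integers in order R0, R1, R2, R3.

Op 1: merge R3<->R0 -> R3=(0,0,0,0) R0=(0,0,0,0)
Op 2: merge R2<->R0 -> R2=(0,0,0,0) R0=(0,0,0,0)
Op 3: merge R2<->R1 -> R2=(0,0,0,0) R1=(0,0,0,0)
Op 4: inc R3 by 4 -> R3=(0,0,0,4) value=4
Op 5: inc R2 by 3 -> R2=(0,0,3,0) value=3
Op 6: inc R3 by 1 -> R3=(0,0,0,5) value=5
Op 7: inc R1 by 4 -> R1=(0,4,0,0) value=4
Op 8: merge R0<->R1 -> R0=(0,4,0,0) R1=(0,4,0,0)
Op 9: inc R0 by 5 -> R0=(5,4,0,0) value=9
Op 10: merge R0<->R3 -> R0=(5,4,0,5) R3=(5,4,0,5)
Op 11: merge R0<->R2 -> R0=(5,4,3,5) R2=(5,4,3,5)
Op 12: inc R3 by 2 -> R3=(5,4,0,7) value=16

Answer: 5 4 0 7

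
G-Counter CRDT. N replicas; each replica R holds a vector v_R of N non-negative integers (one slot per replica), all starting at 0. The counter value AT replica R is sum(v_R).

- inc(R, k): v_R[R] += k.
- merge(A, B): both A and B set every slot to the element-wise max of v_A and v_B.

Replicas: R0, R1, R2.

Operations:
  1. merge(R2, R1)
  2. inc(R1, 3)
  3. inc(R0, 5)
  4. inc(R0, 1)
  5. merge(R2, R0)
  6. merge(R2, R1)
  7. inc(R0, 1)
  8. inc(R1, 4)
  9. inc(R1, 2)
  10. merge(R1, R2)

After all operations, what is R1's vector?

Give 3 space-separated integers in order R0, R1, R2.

Answer: 6 9 0

Derivation:
Op 1: merge R2<->R1 -> R2=(0,0,0) R1=(0,0,0)
Op 2: inc R1 by 3 -> R1=(0,3,0) value=3
Op 3: inc R0 by 5 -> R0=(5,0,0) value=5
Op 4: inc R0 by 1 -> R0=(6,0,0) value=6
Op 5: merge R2<->R0 -> R2=(6,0,0) R0=(6,0,0)
Op 6: merge R2<->R1 -> R2=(6,3,0) R1=(6,3,0)
Op 7: inc R0 by 1 -> R0=(7,0,0) value=7
Op 8: inc R1 by 4 -> R1=(6,7,0) value=13
Op 9: inc R1 by 2 -> R1=(6,9,0) value=15
Op 10: merge R1<->R2 -> R1=(6,9,0) R2=(6,9,0)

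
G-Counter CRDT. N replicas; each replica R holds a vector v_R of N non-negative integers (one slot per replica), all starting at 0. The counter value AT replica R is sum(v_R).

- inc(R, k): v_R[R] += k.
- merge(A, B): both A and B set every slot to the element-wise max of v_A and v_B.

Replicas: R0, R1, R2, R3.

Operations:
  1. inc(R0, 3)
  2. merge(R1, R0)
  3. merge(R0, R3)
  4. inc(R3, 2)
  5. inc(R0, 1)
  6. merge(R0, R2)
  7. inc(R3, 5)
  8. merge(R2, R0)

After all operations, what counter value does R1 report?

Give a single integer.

Op 1: inc R0 by 3 -> R0=(3,0,0,0) value=3
Op 2: merge R1<->R0 -> R1=(3,0,0,0) R0=(3,0,0,0)
Op 3: merge R0<->R3 -> R0=(3,0,0,0) R3=(3,0,0,0)
Op 4: inc R3 by 2 -> R3=(3,0,0,2) value=5
Op 5: inc R0 by 1 -> R0=(4,0,0,0) value=4
Op 6: merge R0<->R2 -> R0=(4,0,0,0) R2=(4,0,0,0)
Op 7: inc R3 by 5 -> R3=(3,0,0,7) value=10
Op 8: merge R2<->R0 -> R2=(4,0,0,0) R0=(4,0,0,0)

Answer: 3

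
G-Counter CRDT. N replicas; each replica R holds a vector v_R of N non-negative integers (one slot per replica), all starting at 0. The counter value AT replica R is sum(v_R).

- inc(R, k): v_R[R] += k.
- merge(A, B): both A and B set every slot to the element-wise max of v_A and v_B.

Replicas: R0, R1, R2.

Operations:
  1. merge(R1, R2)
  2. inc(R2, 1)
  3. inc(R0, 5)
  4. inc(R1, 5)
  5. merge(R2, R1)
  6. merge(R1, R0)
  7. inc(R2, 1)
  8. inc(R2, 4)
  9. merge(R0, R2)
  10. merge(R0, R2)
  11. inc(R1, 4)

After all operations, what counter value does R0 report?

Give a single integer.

Answer: 16

Derivation:
Op 1: merge R1<->R2 -> R1=(0,0,0) R2=(0,0,0)
Op 2: inc R2 by 1 -> R2=(0,0,1) value=1
Op 3: inc R0 by 5 -> R0=(5,0,0) value=5
Op 4: inc R1 by 5 -> R1=(0,5,0) value=5
Op 5: merge R2<->R1 -> R2=(0,5,1) R1=(0,5,1)
Op 6: merge R1<->R0 -> R1=(5,5,1) R0=(5,5,1)
Op 7: inc R2 by 1 -> R2=(0,5,2) value=7
Op 8: inc R2 by 4 -> R2=(0,5,6) value=11
Op 9: merge R0<->R2 -> R0=(5,5,6) R2=(5,5,6)
Op 10: merge R0<->R2 -> R0=(5,5,6) R2=(5,5,6)
Op 11: inc R1 by 4 -> R1=(5,9,1) value=15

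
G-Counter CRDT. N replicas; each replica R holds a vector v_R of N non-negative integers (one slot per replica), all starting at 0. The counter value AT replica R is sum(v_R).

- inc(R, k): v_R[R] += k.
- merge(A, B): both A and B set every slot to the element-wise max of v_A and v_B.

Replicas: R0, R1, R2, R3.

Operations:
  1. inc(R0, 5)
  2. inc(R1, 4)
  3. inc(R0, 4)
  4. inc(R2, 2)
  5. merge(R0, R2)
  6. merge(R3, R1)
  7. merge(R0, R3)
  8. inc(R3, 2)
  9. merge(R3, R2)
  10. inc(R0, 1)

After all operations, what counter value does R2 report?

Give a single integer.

Op 1: inc R0 by 5 -> R0=(5,0,0,0) value=5
Op 2: inc R1 by 4 -> R1=(0,4,0,0) value=4
Op 3: inc R0 by 4 -> R0=(9,0,0,0) value=9
Op 4: inc R2 by 2 -> R2=(0,0,2,0) value=2
Op 5: merge R0<->R2 -> R0=(9,0,2,0) R2=(9,0,2,0)
Op 6: merge R3<->R1 -> R3=(0,4,0,0) R1=(0,4,0,0)
Op 7: merge R0<->R3 -> R0=(9,4,2,0) R3=(9,4,2,0)
Op 8: inc R3 by 2 -> R3=(9,4,2,2) value=17
Op 9: merge R3<->R2 -> R3=(9,4,2,2) R2=(9,4,2,2)
Op 10: inc R0 by 1 -> R0=(10,4,2,0) value=16

Answer: 17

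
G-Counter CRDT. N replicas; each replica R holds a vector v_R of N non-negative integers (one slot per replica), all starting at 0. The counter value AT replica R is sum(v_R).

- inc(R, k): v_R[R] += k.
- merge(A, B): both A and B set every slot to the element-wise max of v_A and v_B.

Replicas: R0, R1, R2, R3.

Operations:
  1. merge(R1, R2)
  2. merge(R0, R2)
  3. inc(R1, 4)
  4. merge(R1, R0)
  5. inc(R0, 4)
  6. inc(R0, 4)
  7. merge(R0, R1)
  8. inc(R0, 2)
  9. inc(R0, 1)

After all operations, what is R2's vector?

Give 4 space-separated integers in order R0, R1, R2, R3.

Answer: 0 0 0 0

Derivation:
Op 1: merge R1<->R2 -> R1=(0,0,0,0) R2=(0,0,0,0)
Op 2: merge R0<->R2 -> R0=(0,0,0,0) R2=(0,0,0,0)
Op 3: inc R1 by 4 -> R1=(0,4,0,0) value=4
Op 4: merge R1<->R0 -> R1=(0,4,0,0) R0=(0,4,0,0)
Op 5: inc R0 by 4 -> R0=(4,4,0,0) value=8
Op 6: inc R0 by 4 -> R0=(8,4,0,0) value=12
Op 7: merge R0<->R1 -> R0=(8,4,0,0) R1=(8,4,0,0)
Op 8: inc R0 by 2 -> R0=(10,4,0,0) value=14
Op 9: inc R0 by 1 -> R0=(11,4,0,0) value=15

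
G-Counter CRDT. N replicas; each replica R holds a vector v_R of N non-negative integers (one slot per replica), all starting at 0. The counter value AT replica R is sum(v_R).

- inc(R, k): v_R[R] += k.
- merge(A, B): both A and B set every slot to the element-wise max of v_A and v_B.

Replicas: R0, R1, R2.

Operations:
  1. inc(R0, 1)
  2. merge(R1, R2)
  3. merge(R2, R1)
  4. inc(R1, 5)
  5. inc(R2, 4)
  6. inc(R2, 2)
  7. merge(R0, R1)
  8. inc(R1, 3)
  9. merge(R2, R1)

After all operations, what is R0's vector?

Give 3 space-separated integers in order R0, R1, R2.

Answer: 1 5 0

Derivation:
Op 1: inc R0 by 1 -> R0=(1,0,0) value=1
Op 2: merge R1<->R2 -> R1=(0,0,0) R2=(0,0,0)
Op 3: merge R2<->R1 -> R2=(0,0,0) R1=(0,0,0)
Op 4: inc R1 by 5 -> R1=(0,5,0) value=5
Op 5: inc R2 by 4 -> R2=(0,0,4) value=4
Op 6: inc R2 by 2 -> R2=(0,0,6) value=6
Op 7: merge R0<->R1 -> R0=(1,5,0) R1=(1,5,0)
Op 8: inc R1 by 3 -> R1=(1,8,0) value=9
Op 9: merge R2<->R1 -> R2=(1,8,6) R1=(1,8,6)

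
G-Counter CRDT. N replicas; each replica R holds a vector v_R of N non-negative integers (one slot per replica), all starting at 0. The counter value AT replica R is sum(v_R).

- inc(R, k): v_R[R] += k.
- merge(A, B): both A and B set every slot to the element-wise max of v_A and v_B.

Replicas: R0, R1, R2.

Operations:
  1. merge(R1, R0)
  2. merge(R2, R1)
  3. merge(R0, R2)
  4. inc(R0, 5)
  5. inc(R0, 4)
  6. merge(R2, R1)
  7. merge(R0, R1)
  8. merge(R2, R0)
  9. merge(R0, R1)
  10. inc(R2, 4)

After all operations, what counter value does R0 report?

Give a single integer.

Op 1: merge R1<->R0 -> R1=(0,0,0) R0=(0,0,0)
Op 2: merge R2<->R1 -> R2=(0,0,0) R1=(0,0,0)
Op 3: merge R0<->R2 -> R0=(0,0,0) R2=(0,0,0)
Op 4: inc R0 by 5 -> R0=(5,0,0) value=5
Op 5: inc R0 by 4 -> R0=(9,0,0) value=9
Op 6: merge R2<->R1 -> R2=(0,0,0) R1=(0,0,0)
Op 7: merge R0<->R1 -> R0=(9,0,0) R1=(9,0,0)
Op 8: merge R2<->R0 -> R2=(9,0,0) R0=(9,0,0)
Op 9: merge R0<->R1 -> R0=(9,0,0) R1=(9,0,0)
Op 10: inc R2 by 4 -> R2=(9,0,4) value=13

Answer: 9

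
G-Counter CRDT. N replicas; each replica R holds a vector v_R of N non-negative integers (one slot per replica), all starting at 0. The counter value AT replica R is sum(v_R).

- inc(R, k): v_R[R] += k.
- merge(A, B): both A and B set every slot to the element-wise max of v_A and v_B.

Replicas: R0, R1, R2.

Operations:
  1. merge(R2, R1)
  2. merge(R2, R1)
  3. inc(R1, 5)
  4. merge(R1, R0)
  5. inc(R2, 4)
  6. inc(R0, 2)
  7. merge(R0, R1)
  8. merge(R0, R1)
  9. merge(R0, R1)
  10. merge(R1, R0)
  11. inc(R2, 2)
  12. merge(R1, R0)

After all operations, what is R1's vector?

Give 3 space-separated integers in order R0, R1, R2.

Op 1: merge R2<->R1 -> R2=(0,0,0) R1=(0,0,0)
Op 2: merge R2<->R1 -> R2=(0,0,0) R1=(0,0,0)
Op 3: inc R1 by 5 -> R1=(0,5,0) value=5
Op 4: merge R1<->R0 -> R1=(0,5,0) R0=(0,5,0)
Op 5: inc R2 by 4 -> R2=(0,0,4) value=4
Op 6: inc R0 by 2 -> R0=(2,5,0) value=7
Op 7: merge R0<->R1 -> R0=(2,5,0) R1=(2,5,0)
Op 8: merge R0<->R1 -> R0=(2,5,0) R1=(2,5,0)
Op 9: merge R0<->R1 -> R0=(2,5,0) R1=(2,5,0)
Op 10: merge R1<->R0 -> R1=(2,5,0) R0=(2,5,0)
Op 11: inc R2 by 2 -> R2=(0,0,6) value=6
Op 12: merge R1<->R0 -> R1=(2,5,0) R0=(2,5,0)

Answer: 2 5 0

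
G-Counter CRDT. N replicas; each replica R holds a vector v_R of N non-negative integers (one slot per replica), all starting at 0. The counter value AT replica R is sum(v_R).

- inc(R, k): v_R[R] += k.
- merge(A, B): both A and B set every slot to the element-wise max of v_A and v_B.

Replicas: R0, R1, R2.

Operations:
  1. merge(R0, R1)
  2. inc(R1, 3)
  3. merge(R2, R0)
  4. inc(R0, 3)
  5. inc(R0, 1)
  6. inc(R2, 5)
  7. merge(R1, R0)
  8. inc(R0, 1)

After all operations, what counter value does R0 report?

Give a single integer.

Answer: 8

Derivation:
Op 1: merge R0<->R1 -> R0=(0,0,0) R1=(0,0,0)
Op 2: inc R1 by 3 -> R1=(0,3,0) value=3
Op 3: merge R2<->R0 -> R2=(0,0,0) R0=(0,0,0)
Op 4: inc R0 by 3 -> R0=(3,0,0) value=3
Op 5: inc R0 by 1 -> R0=(4,0,0) value=4
Op 6: inc R2 by 5 -> R2=(0,0,5) value=5
Op 7: merge R1<->R0 -> R1=(4,3,0) R0=(4,3,0)
Op 8: inc R0 by 1 -> R0=(5,3,0) value=8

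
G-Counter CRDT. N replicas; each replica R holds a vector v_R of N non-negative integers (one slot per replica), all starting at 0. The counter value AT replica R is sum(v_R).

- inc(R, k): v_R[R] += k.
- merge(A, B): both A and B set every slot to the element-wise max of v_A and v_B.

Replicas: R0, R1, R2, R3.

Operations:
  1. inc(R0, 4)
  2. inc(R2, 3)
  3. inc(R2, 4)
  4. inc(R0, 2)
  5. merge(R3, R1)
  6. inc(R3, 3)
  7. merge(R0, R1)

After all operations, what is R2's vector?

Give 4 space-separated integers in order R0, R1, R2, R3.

Op 1: inc R0 by 4 -> R0=(4,0,0,0) value=4
Op 2: inc R2 by 3 -> R2=(0,0,3,0) value=3
Op 3: inc R2 by 4 -> R2=(0,0,7,0) value=7
Op 4: inc R0 by 2 -> R0=(6,0,0,0) value=6
Op 5: merge R3<->R1 -> R3=(0,0,0,0) R1=(0,0,0,0)
Op 6: inc R3 by 3 -> R3=(0,0,0,3) value=3
Op 7: merge R0<->R1 -> R0=(6,0,0,0) R1=(6,0,0,0)

Answer: 0 0 7 0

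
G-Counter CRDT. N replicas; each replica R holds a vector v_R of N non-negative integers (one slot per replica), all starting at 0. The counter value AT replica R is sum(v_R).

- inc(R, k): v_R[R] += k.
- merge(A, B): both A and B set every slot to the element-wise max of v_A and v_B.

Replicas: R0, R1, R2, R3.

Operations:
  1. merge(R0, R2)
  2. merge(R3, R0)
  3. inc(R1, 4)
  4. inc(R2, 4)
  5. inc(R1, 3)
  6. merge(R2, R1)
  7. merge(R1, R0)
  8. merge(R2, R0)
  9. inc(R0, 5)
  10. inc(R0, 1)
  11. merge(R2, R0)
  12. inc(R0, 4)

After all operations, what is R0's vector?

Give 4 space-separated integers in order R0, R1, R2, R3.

Op 1: merge R0<->R2 -> R0=(0,0,0,0) R2=(0,0,0,0)
Op 2: merge R3<->R0 -> R3=(0,0,0,0) R0=(0,0,0,0)
Op 3: inc R1 by 4 -> R1=(0,4,0,0) value=4
Op 4: inc R2 by 4 -> R2=(0,0,4,0) value=4
Op 5: inc R1 by 3 -> R1=(0,7,0,0) value=7
Op 6: merge R2<->R1 -> R2=(0,7,4,0) R1=(0,7,4,0)
Op 7: merge R1<->R0 -> R1=(0,7,4,0) R0=(0,7,4,0)
Op 8: merge R2<->R0 -> R2=(0,7,4,0) R0=(0,7,4,0)
Op 9: inc R0 by 5 -> R0=(5,7,4,0) value=16
Op 10: inc R0 by 1 -> R0=(6,7,4,0) value=17
Op 11: merge R2<->R0 -> R2=(6,7,4,0) R0=(6,7,4,0)
Op 12: inc R0 by 4 -> R0=(10,7,4,0) value=21

Answer: 10 7 4 0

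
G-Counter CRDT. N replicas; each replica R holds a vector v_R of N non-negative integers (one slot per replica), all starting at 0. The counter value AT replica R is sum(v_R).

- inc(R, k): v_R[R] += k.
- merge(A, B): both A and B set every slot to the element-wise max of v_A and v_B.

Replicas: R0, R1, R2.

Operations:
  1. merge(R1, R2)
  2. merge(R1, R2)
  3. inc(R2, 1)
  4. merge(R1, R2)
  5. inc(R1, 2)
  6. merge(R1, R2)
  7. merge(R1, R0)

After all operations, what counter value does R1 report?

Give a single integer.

Answer: 3

Derivation:
Op 1: merge R1<->R2 -> R1=(0,0,0) R2=(0,0,0)
Op 2: merge R1<->R2 -> R1=(0,0,0) R2=(0,0,0)
Op 3: inc R2 by 1 -> R2=(0,0,1) value=1
Op 4: merge R1<->R2 -> R1=(0,0,1) R2=(0,0,1)
Op 5: inc R1 by 2 -> R1=(0,2,1) value=3
Op 6: merge R1<->R2 -> R1=(0,2,1) R2=(0,2,1)
Op 7: merge R1<->R0 -> R1=(0,2,1) R0=(0,2,1)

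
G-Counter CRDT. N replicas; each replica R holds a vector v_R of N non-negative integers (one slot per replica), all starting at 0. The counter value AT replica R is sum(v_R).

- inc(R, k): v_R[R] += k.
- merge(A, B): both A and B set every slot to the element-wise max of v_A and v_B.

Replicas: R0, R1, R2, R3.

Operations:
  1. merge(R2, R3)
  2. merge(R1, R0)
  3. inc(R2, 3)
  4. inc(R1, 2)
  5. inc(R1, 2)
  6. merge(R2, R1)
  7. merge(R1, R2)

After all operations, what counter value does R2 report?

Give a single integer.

Answer: 7

Derivation:
Op 1: merge R2<->R3 -> R2=(0,0,0,0) R3=(0,0,0,0)
Op 2: merge R1<->R0 -> R1=(0,0,0,0) R0=(0,0,0,0)
Op 3: inc R2 by 3 -> R2=(0,0,3,0) value=3
Op 4: inc R1 by 2 -> R1=(0,2,0,0) value=2
Op 5: inc R1 by 2 -> R1=(0,4,0,0) value=4
Op 6: merge R2<->R1 -> R2=(0,4,3,0) R1=(0,4,3,0)
Op 7: merge R1<->R2 -> R1=(0,4,3,0) R2=(0,4,3,0)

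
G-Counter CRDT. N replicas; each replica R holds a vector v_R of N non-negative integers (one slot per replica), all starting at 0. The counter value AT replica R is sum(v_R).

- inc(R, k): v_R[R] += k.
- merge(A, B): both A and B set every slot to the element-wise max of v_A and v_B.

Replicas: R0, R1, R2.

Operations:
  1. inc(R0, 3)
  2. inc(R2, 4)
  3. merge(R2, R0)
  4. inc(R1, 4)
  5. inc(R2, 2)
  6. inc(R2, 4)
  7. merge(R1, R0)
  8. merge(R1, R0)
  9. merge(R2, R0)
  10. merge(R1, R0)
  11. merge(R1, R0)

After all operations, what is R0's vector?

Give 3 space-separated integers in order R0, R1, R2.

Answer: 3 4 10

Derivation:
Op 1: inc R0 by 3 -> R0=(3,0,0) value=3
Op 2: inc R2 by 4 -> R2=(0,0,4) value=4
Op 3: merge R2<->R0 -> R2=(3,0,4) R0=(3,0,4)
Op 4: inc R1 by 4 -> R1=(0,4,0) value=4
Op 5: inc R2 by 2 -> R2=(3,0,6) value=9
Op 6: inc R2 by 4 -> R2=(3,0,10) value=13
Op 7: merge R1<->R0 -> R1=(3,4,4) R0=(3,4,4)
Op 8: merge R1<->R0 -> R1=(3,4,4) R0=(3,4,4)
Op 9: merge R2<->R0 -> R2=(3,4,10) R0=(3,4,10)
Op 10: merge R1<->R0 -> R1=(3,4,10) R0=(3,4,10)
Op 11: merge R1<->R0 -> R1=(3,4,10) R0=(3,4,10)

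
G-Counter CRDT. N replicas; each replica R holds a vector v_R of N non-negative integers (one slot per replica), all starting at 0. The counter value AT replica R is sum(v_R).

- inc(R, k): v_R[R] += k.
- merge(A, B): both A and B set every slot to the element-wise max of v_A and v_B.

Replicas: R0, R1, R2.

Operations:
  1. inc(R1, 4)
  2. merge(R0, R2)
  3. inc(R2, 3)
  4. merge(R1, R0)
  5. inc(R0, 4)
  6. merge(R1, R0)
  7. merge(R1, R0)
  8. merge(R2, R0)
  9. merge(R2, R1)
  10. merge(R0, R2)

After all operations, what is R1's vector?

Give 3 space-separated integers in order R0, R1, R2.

Answer: 4 4 3

Derivation:
Op 1: inc R1 by 4 -> R1=(0,4,0) value=4
Op 2: merge R0<->R2 -> R0=(0,0,0) R2=(0,0,0)
Op 3: inc R2 by 3 -> R2=(0,0,3) value=3
Op 4: merge R1<->R0 -> R1=(0,4,0) R0=(0,4,0)
Op 5: inc R0 by 4 -> R0=(4,4,0) value=8
Op 6: merge R1<->R0 -> R1=(4,4,0) R0=(4,4,0)
Op 7: merge R1<->R0 -> R1=(4,4,0) R0=(4,4,0)
Op 8: merge R2<->R0 -> R2=(4,4,3) R0=(4,4,3)
Op 9: merge R2<->R1 -> R2=(4,4,3) R1=(4,4,3)
Op 10: merge R0<->R2 -> R0=(4,4,3) R2=(4,4,3)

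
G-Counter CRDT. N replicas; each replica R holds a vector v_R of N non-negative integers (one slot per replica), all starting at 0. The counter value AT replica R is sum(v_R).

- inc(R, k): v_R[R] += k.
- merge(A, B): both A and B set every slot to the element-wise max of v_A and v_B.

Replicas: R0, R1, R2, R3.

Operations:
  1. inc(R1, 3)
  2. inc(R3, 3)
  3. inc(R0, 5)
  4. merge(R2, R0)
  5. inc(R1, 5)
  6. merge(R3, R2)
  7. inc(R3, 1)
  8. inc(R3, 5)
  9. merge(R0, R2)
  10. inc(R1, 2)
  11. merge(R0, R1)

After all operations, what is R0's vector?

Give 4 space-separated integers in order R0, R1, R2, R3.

Op 1: inc R1 by 3 -> R1=(0,3,0,0) value=3
Op 2: inc R3 by 3 -> R3=(0,0,0,3) value=3
Op 3: inc R0 by 5 -> R0=(5,0,0,0) value=5
Op 4: merge R2<->R0 -> R2=(5,0,0,0) R0=(5,0,0,0)
Op 5: inc R1 by 5 -> R1=(0,8,0,0) value=8
Op 6: merge R3<->R2 -> R3=(5,0,0,3) R2=(5,0,0,3)
Op 7: inc R3 by 1 -> R3=(5,0,0,4) value=9
Op 8: inc R3 by 5 -> R3=(5,0,0,9) value=14
Op 9: merge R0<->R2 -> R0=(5,0,0,3) R2=(5,0,0,3)
Op 10: inc R1 by 2 -> R1=(0,10,0,0) value=10
Op 11: merge R0<->R1 -> R0=(5,10,0,3) R1=(5,10,0,3)

Answer: 5 10 0 3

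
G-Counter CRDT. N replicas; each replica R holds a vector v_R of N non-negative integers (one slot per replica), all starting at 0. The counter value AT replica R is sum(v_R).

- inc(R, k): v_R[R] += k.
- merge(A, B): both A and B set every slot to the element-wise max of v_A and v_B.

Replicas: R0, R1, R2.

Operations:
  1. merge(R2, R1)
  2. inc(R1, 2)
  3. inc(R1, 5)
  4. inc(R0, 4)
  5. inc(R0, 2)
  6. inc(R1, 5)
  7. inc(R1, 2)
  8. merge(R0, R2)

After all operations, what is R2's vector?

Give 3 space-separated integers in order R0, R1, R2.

Op 1: merge R2<->R1 -> R2=(0,0,0) R1=(0,0,0)
Op 2: inc R1 by 2 -> R1=(0,2,0) value=2
Op 3: inc R1 by 5 -> R1=(0,7,0) value=7
Op 4: inc R0 by 4 -> R0=(4,0,0) value=4
Op 5: inc R0 by 2 -> R0=(6,0,0) value=6
Op 6: inc R1 by 5 -> R1=(0,12,0) value=12
Op 7: inc R1 by 2 -> R1=(0,14,0) value=14
Op 8: merge R0<->R2 -> R0=(6,0,0) R2=(6,0,0)

Answer: 6 0 0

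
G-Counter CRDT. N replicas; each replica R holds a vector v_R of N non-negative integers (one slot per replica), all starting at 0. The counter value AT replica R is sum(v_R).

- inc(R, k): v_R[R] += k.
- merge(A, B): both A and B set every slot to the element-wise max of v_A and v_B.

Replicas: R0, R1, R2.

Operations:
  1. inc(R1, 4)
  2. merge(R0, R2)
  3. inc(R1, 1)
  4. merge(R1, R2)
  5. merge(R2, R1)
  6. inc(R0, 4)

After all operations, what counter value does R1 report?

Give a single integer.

Op 1: inc R1 by 4 -> R1=(0,4,0) value=4
Op 2: merge R0<->R2 -> R0=(0,0,0) R2=(0,0,0)
Op 3: inc R1 by 1 -> R1=(0,5,0) value=5
Op 4: merge R1<->R2 -> R1=(0,5,0) R2=(0,5,0)
Op 5: merge R2<->R1 -> R2=(0,5,0) R1=(0,5,0)
Op 6: inc R0 by 4 -> R0=(4,0,0) value=4

Answer: 5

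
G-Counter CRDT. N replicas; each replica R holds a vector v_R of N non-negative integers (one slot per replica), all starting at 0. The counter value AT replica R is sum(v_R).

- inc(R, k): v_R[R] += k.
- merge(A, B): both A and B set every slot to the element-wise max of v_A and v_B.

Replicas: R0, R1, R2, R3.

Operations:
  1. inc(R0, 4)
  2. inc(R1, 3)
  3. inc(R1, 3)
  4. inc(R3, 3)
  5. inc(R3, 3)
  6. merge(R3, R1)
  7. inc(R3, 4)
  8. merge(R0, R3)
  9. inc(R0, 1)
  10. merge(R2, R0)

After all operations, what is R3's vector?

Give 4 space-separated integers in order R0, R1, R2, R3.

Answer: 4 6 0 10

Derivation:
Op 1: inc R0 by 4 -> R0=(4,0,0,0) value=4
Op 2: inc R1 by 3 -> R1=(0,3,0,0) value=3
Op 3: inc R1 by 3 -> R1=(0,6,0,0) value=6
Op 4: inc R3 by 3 -> R3=(0,0,0,3) value=3
Op 5: inc R3 by 3 -> R3=(0,0,0,6) value=6
Op 6: merge R3<->R1 -> R3=(0,6,0,6) R1=(0,6,0,6)
Op 7: inc R3 by 4 -> R3=(0,6,0,10) value=16
Op 8: merge R0<->R3 -> R0=(4,6,0,10) R3=(4,6,0,10)
Op 9: inc R0 by 1 -> R0=(5,6,0,10) value=21
Op 10: merge R2<->R0 -> R2=(5,6,0,10) R0=(5,6,0,10)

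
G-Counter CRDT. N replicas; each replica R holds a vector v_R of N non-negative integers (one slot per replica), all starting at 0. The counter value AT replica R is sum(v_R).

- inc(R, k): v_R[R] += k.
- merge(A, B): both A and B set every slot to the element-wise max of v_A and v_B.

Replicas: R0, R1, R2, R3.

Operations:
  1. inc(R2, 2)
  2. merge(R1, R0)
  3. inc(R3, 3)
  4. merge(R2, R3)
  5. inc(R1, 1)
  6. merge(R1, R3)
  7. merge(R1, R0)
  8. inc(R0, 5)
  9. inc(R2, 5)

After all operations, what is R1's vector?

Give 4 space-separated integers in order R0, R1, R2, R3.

Answer: 0 1 2 3

Derivation:
Op 1: inc R2 by 2 -> R2=(0,0,2,0) value=2
Op 2: merge R1<->R0 -> R1=(0,0,0,0) R0=(0,0,0,0)
Op 3: inc R3 by 3 -> R3=(0,0,0,3) value=3
Op 4: merge R2<->R3 -> R2=(0,0,2,3) R3=(0,0,2,3)
Op 5: inc R1 by 1 -> R1=(0,1,0,0) value=1
Op 6: merge R1<->R3 -> R1=(0,1,2,3) R3=(0,1,2,3)
Op 7: merge R1<->R0 -> R1=(0,1,2,3) R0=(0,1,2,3)
Op 8: inc R0 by 5 -> R0=(5,1,2,3) value=11
Op 9: inc R2 by 5 -> R2=(0,0,7,3) value=10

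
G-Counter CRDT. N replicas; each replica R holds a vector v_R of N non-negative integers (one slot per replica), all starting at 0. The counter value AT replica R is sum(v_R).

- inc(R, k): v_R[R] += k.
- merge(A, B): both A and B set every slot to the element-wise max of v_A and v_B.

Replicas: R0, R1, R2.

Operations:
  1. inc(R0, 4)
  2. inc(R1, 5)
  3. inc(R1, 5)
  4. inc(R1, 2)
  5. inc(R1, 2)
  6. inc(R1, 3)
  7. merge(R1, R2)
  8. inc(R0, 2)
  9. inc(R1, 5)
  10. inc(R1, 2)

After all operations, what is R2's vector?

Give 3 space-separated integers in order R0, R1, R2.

Answer: 0 17 0

Derivation:
Op 1: inc R0 by 4 -> R0=(4,0,0) value=4
Op 2: inc R1 by 5 -> R1=(0,5,0) value=5
Op 3: inc R1 by 5 -> R1=(0,10,0) value=10
Op 4: inc R1 by 2 -> R1=(0,12,0) value=12
Op 5: inc R1 by 2 -> R1=(0,14,0) value=14
Op 6: inc R1 by 3 -> R1=(0,17,0) value=17
Op 7: merge R1<->R2 -> R1=(0,17,0) R2=(0,17,0)
Op 8: inc R0 by 2 -> R0=(6,0,0) value=6
Op 9: inc R1 by 5 -> R1=(0,22,0) value=22
Op 10: inc R1 by 2 -> R1=(0,24,0) value=24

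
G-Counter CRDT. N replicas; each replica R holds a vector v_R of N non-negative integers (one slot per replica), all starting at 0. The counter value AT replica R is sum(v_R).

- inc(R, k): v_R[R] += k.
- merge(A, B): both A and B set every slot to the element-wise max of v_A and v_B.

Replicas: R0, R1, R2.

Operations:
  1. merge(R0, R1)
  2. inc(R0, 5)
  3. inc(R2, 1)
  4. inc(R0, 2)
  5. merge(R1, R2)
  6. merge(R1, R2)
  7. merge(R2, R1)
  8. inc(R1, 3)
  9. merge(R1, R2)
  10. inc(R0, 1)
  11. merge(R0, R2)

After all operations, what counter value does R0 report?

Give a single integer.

Answer: 12

Derivation:
Op 1: merge R0<->R1 -> R0=(0,0,0) R1=(0,0,0)
Op 2: inc R0 by 5 -> R0=(5,0,0) value=5
Op 3: inc R2 by 1 -> R2=(0,0,1) value=1
Op 4: inc R0 by 2 -> R0=(7,0,0) value=7
Op 5: merge R1<->R2 -> R1=(0,0,1) R2=(0,0,1)
Op 6: merge R1<->R2 -> R1=(0,0,1) R2=(0,0,1)
Op 7: merge R2<->R1 -> R2=(0,0,1) R1=(0,0,1)
Op 8: inc R1 by 3 -> R1=(0,3,1) value=4
Op 9: merge R1<->R2 -> R1=(0,3,1) R2=(0,3,1)
Op 10: inc R0 by 1 -> R0=(8,0,0) value=8
Op 11: merge R0<->R2 -> R0=(8,3,1) R2=(8,3,1)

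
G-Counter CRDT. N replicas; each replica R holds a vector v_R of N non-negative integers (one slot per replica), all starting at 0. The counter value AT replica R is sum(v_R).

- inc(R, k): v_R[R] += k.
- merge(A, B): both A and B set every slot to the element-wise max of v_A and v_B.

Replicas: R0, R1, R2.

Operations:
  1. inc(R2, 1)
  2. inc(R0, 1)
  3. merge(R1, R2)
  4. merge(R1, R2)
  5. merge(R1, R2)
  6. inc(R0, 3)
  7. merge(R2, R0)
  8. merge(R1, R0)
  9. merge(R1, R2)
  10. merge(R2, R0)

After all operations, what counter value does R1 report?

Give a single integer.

Op 1: inc R2 by 1 -> R2=(0,0,1) value=1
Op 2: inc R0 by 1 -> R0=(1,0,0) value=1
Op 3: merge R1<->R2 -> R1=(0,0,1) R2=(0,0,1)
Op 4: merge R1<->R2 -> R1=(0,0,1) R2=(0,0,1)
Op 5: merge R1<->R2 -> R1=(0,0,1) R2=(0,0,1)
Op 6: inc R0 by 3 -> R0=(4,0,0) value=4
Op 7: merge R2<->R0 -> R2=(4,0,1) R0=(4,0,1)
Op 8: merge R1<->R0 -> R1=(4,0,1) R0=(4,0,1)
Op 9: merge R1<->R2 -> R1=(4,0,1) R2=(4,0,1)
Op 10: merge R2<->R0 -> R2=(4,0,1) R0=(4,0,1)

Answer: 5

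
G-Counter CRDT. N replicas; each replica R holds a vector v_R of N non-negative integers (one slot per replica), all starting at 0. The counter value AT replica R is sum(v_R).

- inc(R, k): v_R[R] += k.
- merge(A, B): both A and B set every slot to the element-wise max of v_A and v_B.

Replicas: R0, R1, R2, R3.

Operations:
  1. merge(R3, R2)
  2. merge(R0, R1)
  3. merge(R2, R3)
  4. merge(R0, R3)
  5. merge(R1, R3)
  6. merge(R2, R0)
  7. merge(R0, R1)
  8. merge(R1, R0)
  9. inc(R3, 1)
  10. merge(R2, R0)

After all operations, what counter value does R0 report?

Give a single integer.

Answer: 0

Derivation:
Op 1: merge R3<->R2 -> R3=(0,0,0,0) R2=(0,0,0,0)
Op 2: merge R0<->R1 -> R0=(0,0,0,0) R1=(0,0,0,0)
Op 3: merge R2<->R3 -> R2=(0,0,0,0) R3=(0,0,0,0)
Op 4: merge R0<->R3 -> R0=(0,0,0,0) R3=(0,0,0,0)
Op 5: merge R1<->R3 -> R1=(0,0,0,0) R3=(0,0,0,0)
Op 6: merge R2<->R0 -> R2=(0,0,0,0) R0=(0,0,0,0)
Op 7: merge R0<->R1 -> R0=(0,0,0,0) R1=(0,0,0,0)
Op 8: merge R1<->R0 -> R1=(0,0,0,0) R0=(0,0,0,0)
Op 9: inc R3 by 1 -> R3=(0,0,0,1) value=1
Op 10: merge R2<->R0 -> R2=(0,0,0,0) R0=(0,0,0,0)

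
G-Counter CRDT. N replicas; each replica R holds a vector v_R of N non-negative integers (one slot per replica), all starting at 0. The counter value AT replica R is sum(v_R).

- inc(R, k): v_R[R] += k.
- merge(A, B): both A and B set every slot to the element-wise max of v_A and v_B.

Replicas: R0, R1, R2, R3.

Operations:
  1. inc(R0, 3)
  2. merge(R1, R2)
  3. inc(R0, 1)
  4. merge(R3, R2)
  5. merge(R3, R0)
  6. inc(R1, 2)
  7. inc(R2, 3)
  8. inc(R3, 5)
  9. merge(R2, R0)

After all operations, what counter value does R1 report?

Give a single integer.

Answer: 2

Derivation:
Op 1: inc R0 by 3 -> R0=(3,0,0,0) value=3
Op 2: merge R1<->R2 -> R1=(0,0,0,0) R2=(0,0,0,0)
Op 3: inc R0 by 1 -> R0=(4,0,0,0) value=4
Op 4: merge R3<->R2 -> R3=(0,0,0,0) R2=(0,0,0,0)
Op 5: merge R3<->R0 -> R3=(4,0,0,0) R0=(4,0,0,0)
Op 6: inc R1 by 2 -> R1=(0,2,0,0) value=2
Op 7: inc R2 by 3 -> R2=(0,0,3,0) value=3
Op 8: inc R3 by 5 -> R3=(4,0,0,5) value=9
Op 9: merge R2<->R0 -> R2=(4,0,3,0) R0=(4,0,3,0)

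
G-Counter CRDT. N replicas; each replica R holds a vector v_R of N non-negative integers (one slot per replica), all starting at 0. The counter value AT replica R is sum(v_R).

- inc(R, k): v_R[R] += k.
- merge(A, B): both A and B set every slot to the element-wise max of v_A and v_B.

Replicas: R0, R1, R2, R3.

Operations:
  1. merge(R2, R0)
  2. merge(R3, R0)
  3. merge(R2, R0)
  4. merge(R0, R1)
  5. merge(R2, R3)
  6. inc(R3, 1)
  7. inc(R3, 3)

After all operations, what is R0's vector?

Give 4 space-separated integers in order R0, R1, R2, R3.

Op 1: merge R2<->R0 -> R2=(0,0,0,0) R0=(0,0,0,0)
Op 2: merge R3<->R0 -> R3=(0,0,0,0) R0=(0,0,0,0)
Op 3: merge R2<->R0 -> R2=(0,0,0,0) R0=(0,0,0,0)
Op 4: merge R0<->R1 -> R0=(0,0,0,0) R1=(0,0,0,0)
Op 5: merge R2<->R3 -> R2=(0,0,0,0) R3=(0,0,0,0)
Op 6: inc R3 by 1 -> R3=(0,0,0,1) value=1
Op 7: inc R3 by 3 -> R3=(0,0,0,4) value=4

Answer: 0 0 0 0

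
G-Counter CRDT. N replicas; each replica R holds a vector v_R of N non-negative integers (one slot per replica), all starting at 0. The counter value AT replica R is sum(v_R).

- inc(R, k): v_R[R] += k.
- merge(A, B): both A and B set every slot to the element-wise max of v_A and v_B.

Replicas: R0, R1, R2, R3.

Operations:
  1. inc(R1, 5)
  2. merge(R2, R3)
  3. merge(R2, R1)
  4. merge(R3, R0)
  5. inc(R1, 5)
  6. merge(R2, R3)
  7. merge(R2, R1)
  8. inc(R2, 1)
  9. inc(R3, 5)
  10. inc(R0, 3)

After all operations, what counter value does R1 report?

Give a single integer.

Op 1: inc R1 by 5 -> R1=(0,5,0,0) value=5
Op 2: merge R2<->R3 -> R2=(0,0,0,0) R3=(0,0,0,0)
Op 3: merge R2<->R1 -> R2=(0,5,0,0) R1=(0,5,0,0)
Op 4: merge R3<->R0 -> R3=(0,0,0,0) R0=(0,0,0,0)
Op 5: inc R1 by 5 -> R1=(0,10,0,0) value=10
Op 6: merge R2<->R3 -> R2=(0,5,0,0) R3=(0,5,0,0)
Op 7: merge R2<->R1 -> R2=(0,10,0,0) R1=(0,10,0,0)
Op 8: inc R2 by 1 -> R2=(0,10,1,0) value=11
Op 9: inc R3 by 5 -> R3=(0,5,0,5) value=10
Op 10: inc R0 by 3 -> R0=(3,0,0,0) value=3

Answer: 10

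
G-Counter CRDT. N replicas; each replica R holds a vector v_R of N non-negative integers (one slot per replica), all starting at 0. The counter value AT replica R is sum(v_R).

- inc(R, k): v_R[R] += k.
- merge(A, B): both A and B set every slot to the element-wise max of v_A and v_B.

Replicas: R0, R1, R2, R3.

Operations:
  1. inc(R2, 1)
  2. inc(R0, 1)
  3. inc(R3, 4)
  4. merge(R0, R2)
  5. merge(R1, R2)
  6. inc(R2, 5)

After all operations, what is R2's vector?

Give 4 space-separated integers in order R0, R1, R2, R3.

Answer: 1 0 6 0

Derivation:
Op 1: inc R2 by 1 -> R2=(0,0,1,0) value=1
Op 2: inc R0 by 1 -> R0=(1,0,0,0) value=1
Op 3: inc R3 by 4 -> R3=(0,0,0,4) value=4
Op 4: merge R0<->R2 -> R0=(1,0,1,0) R2=(1,0,1,0)
Op 5: merge R1<->R2 -> R1=(1,0,1,0) R2=(1,0,1,0)
Op 6: inc R2 by 5 -> R2=(1,0,6,0) value=7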